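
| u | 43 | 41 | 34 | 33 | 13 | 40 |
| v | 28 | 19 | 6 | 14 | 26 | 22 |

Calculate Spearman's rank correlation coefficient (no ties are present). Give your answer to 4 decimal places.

Rank u: 6, 5, 3, 2, 1, 4
Rank v: 6, 3, 1, 2, 5, 4
d = rank(u) − rank(v): 0, 2, 2, 0, -4, 0; Σd² = 24
ρ = 1 − 6Σd² / [n(n²−1)] = 1 − 6×24 / (6×35) = 1 − 144/210 ≈ 0.3143

0.3143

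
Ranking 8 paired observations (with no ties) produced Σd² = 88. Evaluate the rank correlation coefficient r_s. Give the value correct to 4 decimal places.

ρ = 1 − 6Σd² / [n(n²−1)] = 1 − 6×88 / (8×63)
  = 1 − 528/504 = 1 − 1.04762 ≈ -0.0476

-0.0476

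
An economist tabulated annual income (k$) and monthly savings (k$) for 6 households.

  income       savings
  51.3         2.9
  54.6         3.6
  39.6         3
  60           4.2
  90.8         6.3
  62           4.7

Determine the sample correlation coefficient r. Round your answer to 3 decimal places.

n = 6, Σx = 358.3, Σy = 24.7, Σx² = 22869.65, Σy² = 109.79, Σxy = 1579.57
nΣxy − ΣxΣy = 9477.42 − 8850.01 = 627.41
nΣx² − (Σx)² = 137217.9 − 128378.89 = 8839.01; nΣy² − (Σy)² = 658.74 − 610.09 = 48.65
r = 627.41 / √(8839.01 × 48.65) = 627.41 / 655.7575 ≈ 0.957

0.957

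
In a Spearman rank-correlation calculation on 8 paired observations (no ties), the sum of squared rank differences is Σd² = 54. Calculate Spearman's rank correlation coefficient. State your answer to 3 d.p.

ρ = 1 − 6Σd² / [n(n²−1)] = 1 − 6×54 / (8×63)
  = 1 − 324/504 = 1 − 0.6429 ≈ 0.357

0.357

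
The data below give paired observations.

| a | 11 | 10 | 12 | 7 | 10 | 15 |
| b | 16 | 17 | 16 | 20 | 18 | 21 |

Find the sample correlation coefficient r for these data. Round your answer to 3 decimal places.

n = 6, Σa = 65, Σb = 108, Σa² = 739, Σb² = 1966, Σab = 1173
nΣab − ΣaΣb = 7038 − 7020 = 18
nΣa² − (Σa)² = 4434 − 4225 = 209; nΣb² − (Σb)² = 11796 − 11664 = 132
r = 18 / √(209 × 132) = 18 / 166.0964 ≈ 0.108

0.108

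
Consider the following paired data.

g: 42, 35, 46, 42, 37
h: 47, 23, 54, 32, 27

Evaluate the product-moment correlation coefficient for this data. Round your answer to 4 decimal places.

n = 5, Σg = 202, Σh = 183, Σg² = 8238, Σh² = 7407, Σgh = 7606
nΣgh − ΣgΣh = 38030 − 36966 = 1064
nΣg² − (Σg)² = 41190 − 40804 = 386; nΣh² − (Σh)² = 37035 − 33489 = 3546
r = 1064 / √(386 × 3546) = 1064 / 1169.9385 ≈ 0.9094

0.9094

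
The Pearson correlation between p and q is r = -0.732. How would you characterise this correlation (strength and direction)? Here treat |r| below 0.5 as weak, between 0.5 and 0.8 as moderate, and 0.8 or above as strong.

r = -0.732 < 0 so the relationship is negative.
|r| = 0.732, which falls in the moderate range.

moderate negative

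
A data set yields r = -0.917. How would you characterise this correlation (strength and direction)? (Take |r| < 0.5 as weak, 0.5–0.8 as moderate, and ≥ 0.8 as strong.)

strong negative

r = -0.917 < 0 so the relationship is negative.
|r| = 0.917, which falls in the strong range.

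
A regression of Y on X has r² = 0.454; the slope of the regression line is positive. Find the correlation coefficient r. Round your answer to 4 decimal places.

|r| = √0.454 = 0.6738
The association is positive, so r = 0.6738.

0.6738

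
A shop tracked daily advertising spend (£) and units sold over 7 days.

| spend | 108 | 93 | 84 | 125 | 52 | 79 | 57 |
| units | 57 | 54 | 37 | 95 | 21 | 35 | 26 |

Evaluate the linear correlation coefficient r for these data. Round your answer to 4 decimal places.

0.9448

n = 7, Σx = 598, Σy = 325, Σx² = 55188, Σy² = 18901, Σxy = 31500
nΣxy − ΣxΣy = 220500 − 194350 = 26150
nΣx² − (Σx)² = 386316 − 357604 = 28712; nΣy² − (Σy)² = 132307 − 105625 = 26682
r = 26150 / √(28712 × 26682) = 26150 / 27678.3956 ≈ 0.9448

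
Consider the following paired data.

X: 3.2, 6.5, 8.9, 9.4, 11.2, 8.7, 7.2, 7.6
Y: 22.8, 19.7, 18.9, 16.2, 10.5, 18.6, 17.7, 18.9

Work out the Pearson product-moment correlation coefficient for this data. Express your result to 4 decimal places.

n = 8, ΣX = 62.7, ΣY = 143.3, ΣX² = 530.79, ΣY² = 2654.29, ΣXY = 1072
nΣXY − ΣXΣY = 8576 − 8984.91 = -408.91
nΣX² − (ΣX)² = 4246.32 − 3931.29 = 315.03; nΣY² − (ΣY)² = 21234.32 − 20534.89 = 699.43
r = -408.91 / √(315.03 × 699.43) = -408.91 / 469.4054 ≈ -0.8711

-0.8711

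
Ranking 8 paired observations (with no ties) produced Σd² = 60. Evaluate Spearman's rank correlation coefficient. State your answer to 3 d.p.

ρ = 1 − 6Σd² / [n(n²−1)] = 1 − 6×60 / (8×63)
  = 1 − 360/504 = 1 − 0.7143 ≈ 0.286

0.286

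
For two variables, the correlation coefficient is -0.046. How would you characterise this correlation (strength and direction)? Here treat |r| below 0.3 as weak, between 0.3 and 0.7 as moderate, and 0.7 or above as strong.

r = -0.046 < 0 so the relationship is negative.
|r| = 0.046, which falls in the weak range.

weak negative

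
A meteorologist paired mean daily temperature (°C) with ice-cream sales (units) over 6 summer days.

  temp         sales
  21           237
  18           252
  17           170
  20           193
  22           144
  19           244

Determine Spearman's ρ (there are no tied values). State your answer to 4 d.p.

Rank temp: 5, 2, 1, 4, 6, 3
Rank sales: 4, 6, 2, 3, 1, 5
d = rank(temp) − rank(sales): 1, -4, -1, 1, 5, -2; Σd² = 48
ρ = 1 − 6Σd² / [n(n²−1)] = 1 − 6×48 / (6×35) = 1 − 288/210 ≈ -0.3714

-0.3714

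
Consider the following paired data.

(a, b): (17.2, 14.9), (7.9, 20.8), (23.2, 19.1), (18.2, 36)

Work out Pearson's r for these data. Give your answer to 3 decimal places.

n = 4, Σa = 66.5, Σb = 90.8, Σa² = 1227.73, Σb² = 2315.46, Σab = 1518.92
nΣab − ΣaΣb = 6075.68 − 6038.2 = 37.48
nΣa² − (Σa)² = 4910.92 − 4422.25 = 488.67; nΣb² − (Σb)² = 9261.84 − 8244.64 = 1017.2
r = 37.48 / √(488.67 × 1017.2) = 37.48 / 705.0355 ≈ 0.053

0.053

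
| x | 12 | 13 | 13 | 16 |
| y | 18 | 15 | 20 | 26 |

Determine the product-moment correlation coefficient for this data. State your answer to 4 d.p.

0.8492

n = 4, Σx = 54, Σy = 79, Σx² = 738, Σy² = 1625, Σxy = 1087
nΣxy − ΣxΣy = 4348 − 4266 = 82
nΣx² − (Σx)² = 2952 − 2916 = 36; nΣy² − (Σy)² = 6500 − 6241 = 259
r = 82 / √(36 × 259) = 82 / 96.5609 ≈ 0.8492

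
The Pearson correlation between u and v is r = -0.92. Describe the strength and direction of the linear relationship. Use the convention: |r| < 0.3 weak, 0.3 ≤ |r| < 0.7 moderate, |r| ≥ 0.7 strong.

strong negative

r = -0.92 < 0 so the relationship is negative.
|r| = 0.92, which falls in the strong range.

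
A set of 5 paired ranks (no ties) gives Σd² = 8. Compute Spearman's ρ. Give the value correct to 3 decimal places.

ρ = 1 − 6Σd² / [n(n²−1)] = 1 − 6×8 / (5×24)
  = 1 − 48/120 = 1 − 0.4000 ≈ 0.600

0.600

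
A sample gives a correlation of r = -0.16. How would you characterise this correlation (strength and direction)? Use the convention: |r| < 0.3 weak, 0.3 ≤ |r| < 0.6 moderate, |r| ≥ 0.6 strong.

weak negative

r = -0.16 < 0 so the relationship is negative.
|r| = 0.16, which falls in the weak range.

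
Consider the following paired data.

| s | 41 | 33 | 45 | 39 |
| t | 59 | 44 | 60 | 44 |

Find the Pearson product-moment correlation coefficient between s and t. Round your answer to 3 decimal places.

n = 4, Σs = 158, Σt = 207, Σs² = 6316, Σt² = 10953, Σst = 8287
nΣst − ΣsΣt = 33148 − 32706 = 442
nΣs² − (Σs)² = 25264 − 24964 = 300; nΣt² − (Σt)² = 43812 − 42849 = 963
r = 442 / √(300 × 963) = 442 / 537.4942 ≈ 0.822

0.822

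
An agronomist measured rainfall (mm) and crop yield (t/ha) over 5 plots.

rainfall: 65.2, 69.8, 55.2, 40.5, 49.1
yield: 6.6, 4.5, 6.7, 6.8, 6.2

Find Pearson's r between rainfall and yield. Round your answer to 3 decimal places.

-0.650

n = 5, Σx = 279.8, Σy = 30.8, Σx² = 16221.18, Σy² = 193.38, Σxy = 1694.08
nΣxy − ΣxΣy = 8470.4 − 8617.84 = -147.44
nΣx² − (Σx)² = 81105.9 − 78288.04 = 2817.86; nΣy² − (Σy)² = 966.9 − 948.64 = 18.26
r = -147.44 / √(2817.86 × 18.26) = -147.44 / 226.8350 ≈ -0.650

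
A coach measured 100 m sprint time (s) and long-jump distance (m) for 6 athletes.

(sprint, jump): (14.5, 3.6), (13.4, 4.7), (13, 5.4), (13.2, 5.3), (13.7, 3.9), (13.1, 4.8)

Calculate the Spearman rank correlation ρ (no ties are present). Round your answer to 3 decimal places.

-0.943

Rank sprint: 6, 4, 1, 3, 5, 2
Rank jump: 1, 3, 6, 5, 2, 4
d = rank(sprint) − rank(jump): 5, 1, -5, -2, 3, -2; Σd² = 68
ρ = 1 − 6Σd² / [n(n²−1)] = 1 − 6×68 / (6×35) = 1 − 408/210 ≈ -0.943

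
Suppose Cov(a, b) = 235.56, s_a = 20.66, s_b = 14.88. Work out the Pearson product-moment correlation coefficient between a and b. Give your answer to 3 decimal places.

r = Cov(a,b) / (s_a · s_b) = 235.56 / (20.66 × 14.88)
  = 235.56 / 307.4208 ≈ 0.766

0.766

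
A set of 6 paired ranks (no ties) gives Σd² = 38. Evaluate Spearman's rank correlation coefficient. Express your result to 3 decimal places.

-0.086

ρ = 1 − 6Σd² / [n(n²−1)] = 1 − 6×38 / (6×35)
  = 1 − 228/210 = 1 − 1.0857 ≈ -0.086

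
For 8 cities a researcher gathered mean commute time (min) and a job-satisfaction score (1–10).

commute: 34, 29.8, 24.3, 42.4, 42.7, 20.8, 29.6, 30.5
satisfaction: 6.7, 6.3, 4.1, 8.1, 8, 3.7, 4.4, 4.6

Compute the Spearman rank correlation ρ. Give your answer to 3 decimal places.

0.952

Rank commute: 6, 4, 2, 7, 8, 1, 3, 5
Rank satisfaction: 6, 5, 2, 8, 7, 1, 3, 4
d = rank(commute) − rank(satisfaction): 0, -1, 0, -1, 1, 0, 0, 1; Σd² = 4
ρ = 1 − 6Σd² / [n(n²−1)] = 1 − 6×4 / (8×63) = 1 − 24/504 ≈ 0.952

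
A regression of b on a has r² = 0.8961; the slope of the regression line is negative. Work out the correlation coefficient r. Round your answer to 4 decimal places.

|r| = √0.8961 = 0.9466
The association is negative, so r = −0.9466.

-0.9466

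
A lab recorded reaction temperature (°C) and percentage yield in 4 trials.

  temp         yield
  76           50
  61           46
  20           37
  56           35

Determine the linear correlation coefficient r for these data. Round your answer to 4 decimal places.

0.7055

n = 4, Σx = 213, Σy = 168, Σx² = 13033, Σy² = 7210, Σxy = 9306
nΣxy − ΣxΣy = 37224 − 35784 = 1440
nΣx² − (Σx)² = 52132 − 45369 = 6763; nΣy² − (Σy)² = 28840 − 28224 = 616
r = 1440 / √(6763 × 616) = 1440 / 2041.0801 ≈ 0.7055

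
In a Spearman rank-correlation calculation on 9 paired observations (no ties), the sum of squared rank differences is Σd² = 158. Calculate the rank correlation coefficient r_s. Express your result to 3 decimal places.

ρ = 1 − 6Σd² / [n(n²−1)] = 1 − 6×158 / (9×80)
  = 1 − 948/720 = 1 − 1.3167 ≈ -0.317

-0.317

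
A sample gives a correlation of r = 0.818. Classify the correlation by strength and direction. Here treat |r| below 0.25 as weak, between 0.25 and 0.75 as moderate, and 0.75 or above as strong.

r = 0.818 > 0 so the relationship is positive.
|r| = 0.818, which falls in the strong range.

strong positive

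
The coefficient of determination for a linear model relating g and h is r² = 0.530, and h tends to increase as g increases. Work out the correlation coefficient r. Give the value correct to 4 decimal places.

0.7280

|r| = √0.530 = 0.7280
The association is positive, so r = 0.7280.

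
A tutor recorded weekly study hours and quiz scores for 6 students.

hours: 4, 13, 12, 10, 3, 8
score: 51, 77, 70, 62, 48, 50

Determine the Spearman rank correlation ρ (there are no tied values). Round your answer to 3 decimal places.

0.943

Rank hours: 2, 6, 5, 4, 1, 3
Rank score: 3, 6, 5, 4, 1, 2
d = rank(hours) − rank(score): -1, 0, 0, 0, 0, 1; Σd² = 2
ρ = 1 − 6Σd² / [n(n²−1)] = 1 − 6×2 / (6×35) = 1 − 12/210 ≈ 0.943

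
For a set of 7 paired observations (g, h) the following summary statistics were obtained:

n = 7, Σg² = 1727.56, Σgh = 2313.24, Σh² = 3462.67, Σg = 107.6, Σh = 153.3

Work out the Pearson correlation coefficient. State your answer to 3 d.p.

r = (nΣgh − ΣgΣh) / √[(nΣg² − (Σg)²)(nΣh² − (Σh)²)]
Numerator: 7×2313.24 − 107.6×153.3 = -302.4
Denominator: √[(12092.92 − 11577.76)(24238.69 − 23500.89)] = √[515.16 × 737.8] = 616.5104
r = -302.4 / 616.5104 ≈ -0.491

-0.491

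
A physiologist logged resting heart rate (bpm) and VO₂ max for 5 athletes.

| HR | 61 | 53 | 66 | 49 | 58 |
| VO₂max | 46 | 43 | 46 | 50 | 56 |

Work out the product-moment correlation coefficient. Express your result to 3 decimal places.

n = 5, Σx = 287, Σy = 241, Σx² = 16651, Σy² = 11717, Σxy = 13819
nΣxy − ΣxΣy = 69095 − 69167 = -72
nΣx² − (Σx)² = 83255 − 82369 = 886; nΣy² − (Σy)² = 58585 − 58081 = 504
r = -72 / √(886 × 504) = -72 / 668.2395 ≈ -0.108

-0.108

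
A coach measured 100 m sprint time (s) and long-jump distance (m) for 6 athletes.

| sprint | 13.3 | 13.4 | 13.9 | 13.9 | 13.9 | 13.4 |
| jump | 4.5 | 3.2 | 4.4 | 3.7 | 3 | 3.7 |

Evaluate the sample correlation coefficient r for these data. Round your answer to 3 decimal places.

-0.167

n = 6, Σx = 81.8, Σy = 22.5, Σx² = 1115.64, Σy² = 86.23, Σxy = 306.6
nΣxy − ΣxΣy = 1839.6 − 1840.5 = -0.9
nΣx² − (Σx)² = 6693.84 − 6691.24 = 2.6; nΣy² − (Σy)² = 517.38 − 506.25 = 11.13
r = -0.9 / √(2.6 × 11.13) = -0.9 / 5.3794 ≈ -0.167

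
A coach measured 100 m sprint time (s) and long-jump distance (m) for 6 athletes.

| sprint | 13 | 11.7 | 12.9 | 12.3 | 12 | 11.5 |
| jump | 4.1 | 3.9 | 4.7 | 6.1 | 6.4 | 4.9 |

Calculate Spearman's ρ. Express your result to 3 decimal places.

-0.143

Rank sprint: 6, 2, 5, 4, 3, 1
Rank jump: 2, 1, 3, 5, 6, 4
d = rank(sprint) − rank(jump): 4, 1, 2, -1, -3, -3; Σd² = 40
ρ = 1 − 6Σd² / [n(n²−1)] = 1 − 6×40 / (6×35) = 1 − 240/210 ≈ -0.143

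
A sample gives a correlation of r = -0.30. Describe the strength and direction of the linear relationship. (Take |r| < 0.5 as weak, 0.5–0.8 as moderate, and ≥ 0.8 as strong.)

weak negative

r = -0.30 < 0 so the relationship is negative.
|r| = 0.30, which falls in the weak range.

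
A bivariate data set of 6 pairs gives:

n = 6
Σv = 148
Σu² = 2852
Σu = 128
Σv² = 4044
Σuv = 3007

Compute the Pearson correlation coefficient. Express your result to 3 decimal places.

-0.688

r = (nΣuv − ΣuΣv) / √[(nΣu² − (Σu)²)(nΣv² − (Σv)²)]
Numerator: 6×3007 − 128×148 = -902
Denominator: √[(17112 − 16384)(24264 − 21904)] = √[728 × 2360] = 1310.7555
r = -902 / 1310.7555 ≈ -0.688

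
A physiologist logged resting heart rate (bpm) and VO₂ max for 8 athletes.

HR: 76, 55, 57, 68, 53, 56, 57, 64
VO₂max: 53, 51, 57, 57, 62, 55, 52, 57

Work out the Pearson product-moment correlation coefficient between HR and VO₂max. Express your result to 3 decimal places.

-0.188

n = 8, Σx = 486, Σy = 444, Σx² = 29964, Σy² = 24730, Σxy = 26936
nΣxy − ΣxΣy = 215488 − 215784 = -296
nΣx² − (Σx)² = 239712 − 236196 = 3516; nΣy² − (Σy)² = 197840 − 197136 = 704
r = -296 / √(3516 × 704) = -296 / 1573.2972 ≈ -0.188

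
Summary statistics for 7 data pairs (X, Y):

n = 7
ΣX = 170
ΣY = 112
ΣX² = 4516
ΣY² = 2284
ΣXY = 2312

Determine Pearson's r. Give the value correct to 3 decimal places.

-0.935

r = (nΣXY − ΣXΣY) / √[(nΣX² − (ΣX)²)(nΣY² − (ΣY)²)]
Numerator: 7×2312 − 170×112 = -2856
Denominator: √[(31612 − 28900)(15988 − 12544)] = √[2712 × 3444] = 3056.1623
r = -2856 / 3056.1623 ≈ -0.935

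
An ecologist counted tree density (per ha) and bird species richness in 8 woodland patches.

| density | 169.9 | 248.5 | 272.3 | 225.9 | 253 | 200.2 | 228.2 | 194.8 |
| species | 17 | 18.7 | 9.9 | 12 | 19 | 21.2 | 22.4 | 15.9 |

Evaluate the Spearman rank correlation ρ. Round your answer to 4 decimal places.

Rank density: 1, 6, 8, 4, 7, 3, 5, 2
Rank species: 4, 5, 1, 2, 6, 7, 8, 3
d = rank(density) − rank(species): -3, 1, 7, 2, 1, -4, -3, -1; Σd² = 90
ρ = 1 − 6Σd² / [n(n²−1)] = 1 − 6×90 / (8×63) = 1 − 540/504 ≈ -0.0714

-0.0714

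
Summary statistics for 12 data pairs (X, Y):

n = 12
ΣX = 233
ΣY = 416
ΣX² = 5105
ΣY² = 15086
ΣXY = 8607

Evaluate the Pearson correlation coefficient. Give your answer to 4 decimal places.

0.8524

r = (nΣXY − ΣXΣY) / √[(nΣX² − (ΣX)²)(nΣY² − (ΣY)²)]
Numerator: 12×8607 − 233×416 = 6356
Denominator: √[(61260 − 54289)(181032 − 173056)] = √[6971 × 7976] = 7456.5874
r = 6356 / 7456.5874 ≈ 0.8524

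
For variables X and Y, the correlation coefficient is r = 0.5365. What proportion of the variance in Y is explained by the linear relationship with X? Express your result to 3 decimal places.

0.288

r² = (0.5365)² = 0.288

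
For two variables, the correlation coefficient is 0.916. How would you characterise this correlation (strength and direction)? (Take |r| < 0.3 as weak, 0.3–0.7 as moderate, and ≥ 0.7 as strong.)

r = 0.916 > 0 so the relationship is positive.
|r| = 0.916, which falls in the strong range.

strong positive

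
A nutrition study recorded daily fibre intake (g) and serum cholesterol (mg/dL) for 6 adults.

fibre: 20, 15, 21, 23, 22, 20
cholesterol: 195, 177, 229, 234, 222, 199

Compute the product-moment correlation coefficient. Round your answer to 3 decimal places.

0.898

n = 6, Σx = 121, Σy = 1256, Σx² = 2479, Σy² = 265436, Σxy = 25610
nΣxy − ΣxΣy = 153660 − 151976 = 1684
nΣx² − (Σx)² = 14874 − 14641 = 233; nΣy² − (Σy)² = 1592616 − 1577536 = 15080
r = 1684 / √(233 × 15080) = 1684 / 1874.4706 ≈ 0.898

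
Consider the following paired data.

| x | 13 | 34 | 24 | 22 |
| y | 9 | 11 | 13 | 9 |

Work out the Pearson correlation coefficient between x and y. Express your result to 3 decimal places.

0.495

n = 4, Σx = 93, Σy = 42, Σx² = 2385, Σy² = 452, Σxy = 1001
nΣxy − ΣxΣy = 4004 − 3906 = 98
nΣx² − (Σx)² = 9540 − 8649 = 891; nΣy² − (Σy)² = 1808 − 1764 = 44
r = 98 / √(891 × 44) = 98 / 198.0000 ≈ 0.495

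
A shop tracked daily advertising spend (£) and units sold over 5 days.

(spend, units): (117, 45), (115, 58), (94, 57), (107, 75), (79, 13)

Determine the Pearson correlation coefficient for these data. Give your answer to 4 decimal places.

0.6470

n = 5, Σx = 512, Σy = 248, Σx² = 53440, Σy² = 14432, Σxy = 26345
nΣxy − ΣxΣy = 131725 − 126976 = 4749
nΣx² − (Σx)² = 267200 − 262144 = 5056; nΣy² − (Σy)² = 72160 − 61504 = 10656
r = 4749 / √(5056 × 10656) = 4749 / 7340.0774 ≈ 0.6470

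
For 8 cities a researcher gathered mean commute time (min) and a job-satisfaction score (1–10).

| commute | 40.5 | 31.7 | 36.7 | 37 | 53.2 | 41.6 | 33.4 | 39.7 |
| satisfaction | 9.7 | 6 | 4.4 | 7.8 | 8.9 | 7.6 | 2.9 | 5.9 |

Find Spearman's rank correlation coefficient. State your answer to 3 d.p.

0.667

Rank commute: 6, 1, 3, 4, 8, 7, 2, 5
Rank satisfaction: 8, 4, 2, 6, 7, 5, 1, 3
d = rank(commute) − rank(satisfaction): -2, -3, 1, -2, 1, 2, 1, 2; Σd² = 28
ρ = 1 − 6Σd² / [n(n²−1)] = 1 − 6×28 / (8×63) = 1 − 168/504 ≈ 0.667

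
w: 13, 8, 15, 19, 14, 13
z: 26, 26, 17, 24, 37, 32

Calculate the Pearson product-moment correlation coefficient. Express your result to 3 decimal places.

-0.188

n = 6, Σw = 82, Σz = 162, Σw² = 1184, Σz² = 4610, Σwz = 2191
nΣwz − ΣwΣz = 13146 − 13284 = -138
nΣw² − (Σw)² = 7104 − 6724 = 380; nΣz² − (Σz)² = 27660 − 26244 = 1416
r = -138 / √(380 × 1416) = -138 / 733.5394 ≈ -0.188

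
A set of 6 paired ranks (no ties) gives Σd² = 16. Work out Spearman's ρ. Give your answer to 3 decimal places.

ρ = 1 − 6Σd² / [n(n²−1)] = 1 − 6×16 / (6×35)
  = 1 − 96/210 = 1 − 0.4571 ≈ 0.543

0.543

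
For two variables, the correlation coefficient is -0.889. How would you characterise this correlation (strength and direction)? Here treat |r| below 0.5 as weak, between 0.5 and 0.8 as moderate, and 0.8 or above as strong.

r = -0.889 < 0 so the relationship is negative.
|r| = 0.889, which falls in the strong range.

strong negative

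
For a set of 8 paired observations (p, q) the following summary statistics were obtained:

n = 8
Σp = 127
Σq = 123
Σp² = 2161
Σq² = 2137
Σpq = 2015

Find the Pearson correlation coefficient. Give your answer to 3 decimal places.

0.330

r = (nΣpq − ΣpΣq) / √[(nΣp² − (Σp)²)(nΣq² − (Σq)²)]
Numerator: 8×2015 − 127×123 = 499
Denominator: √[(17288 − 16129)(17096 − 15129)] = √[1159 × 1967] = 1509.8851
r = 499 / 1509.8851 ≈ 0.330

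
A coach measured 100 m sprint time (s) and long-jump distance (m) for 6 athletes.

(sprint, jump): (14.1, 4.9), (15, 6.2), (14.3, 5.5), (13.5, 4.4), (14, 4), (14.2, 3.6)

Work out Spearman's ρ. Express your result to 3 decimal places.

Rank sprint: 3, 6, 5, 1, 2, 4
Rank jump: 4, 6, 5, 3, 2, 1
d = rank(sprint) − rank(jump): -1, 0, 0, -2, 0, 3; Σd² = 14
ρ = 1 − 6Σd² / [n(n²−1)] = 1 − 6×14 / (6×35) = 1 − 84/210 ≈ 0.600

0.600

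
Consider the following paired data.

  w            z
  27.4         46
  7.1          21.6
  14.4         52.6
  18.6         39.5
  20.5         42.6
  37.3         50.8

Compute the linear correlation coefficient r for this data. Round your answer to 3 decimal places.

0.661

n = 6, Σw = 125.3, Σz = 253.1, Σw² = 3166.03, Σz² = 11304.97, Σwz = 5674.04
nΣwz − ΣwΣz = 34044.24 − 31713.43 = 2330.81
nΣw² − (Σw)² = 18996.18 − 15700.09 = 3296.09; nΣz² − (Σz)² = 67829.82 − 64059.61 = 3770.21
r = 2330.81 / √(3296.09 × 3770.21) = 2330.81 / 3525.1881 ≈ 0.661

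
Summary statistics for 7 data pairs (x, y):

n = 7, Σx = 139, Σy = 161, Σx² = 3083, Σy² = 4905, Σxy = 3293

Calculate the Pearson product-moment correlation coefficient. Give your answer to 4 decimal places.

r = (nΣxy − ΣxΣy) / √[(nΣx² − (Σx)²)(nΣy² − (Σy)²)]
Numerator: 7×3293 − 139×161 = 672
Denominator: √[(21581 − 19321)(34335 − 25921)] = √[2260 × 8414] = 4360.6926
r = 672 / 4360.6926 ≈ 0.1541

0.1541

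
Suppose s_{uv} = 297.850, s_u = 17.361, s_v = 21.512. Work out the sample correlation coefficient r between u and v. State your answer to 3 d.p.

0.798

r = Cov(u,v) / (s_u · s_v) = 297.850 / (17.361 × 21.512)
  = 297.850 / 373.4698 ≈ 0.798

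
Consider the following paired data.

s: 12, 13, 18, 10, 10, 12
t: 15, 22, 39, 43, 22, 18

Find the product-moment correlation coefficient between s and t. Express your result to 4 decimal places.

n = 6, Σs = 75, Σt = 159, Σs² = 981, Σt² = 4887, Σst = 2034
nΣst − ΣsΣt = 12204 − 11925 = 279
nΣs² − (Σs)² = 5886 − 5625 = 261; nΣt² − (Σt)² = 29322 − 25281 = 4041
r = 279 / √(261 × 4041) = 279 / 1026.9864 ≈ 0.2717

0.2717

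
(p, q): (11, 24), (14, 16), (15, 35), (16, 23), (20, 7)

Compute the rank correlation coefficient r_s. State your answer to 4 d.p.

-0.5000

Rank p: 1, 2, 3, 4, 5
Rank q: 4, 2, 5, 3, 1
d = rank(p) − rank(q): -3, 0, -2, 1, 4; Σd² = 30
ρ = 1 − 6Σd² / [n(n²−1)] = 1 − 6×30 / (5×24) = 1 − 180/120 ≈ -0.5000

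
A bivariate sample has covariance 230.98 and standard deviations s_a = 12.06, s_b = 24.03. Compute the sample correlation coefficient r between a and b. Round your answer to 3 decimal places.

0.797

r = Cov(a,b) / (s_a · s_b) = 230.98 / (12.06 × 24.03)
  = 230.98 / 289.8018 ≈ 0.797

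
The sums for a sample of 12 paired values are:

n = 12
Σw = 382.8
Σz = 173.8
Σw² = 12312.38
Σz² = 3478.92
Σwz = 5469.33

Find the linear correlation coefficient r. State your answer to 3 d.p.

r = (nΣwz − ΣwΣz) / √[(nΣw² − (Σw)²)(nΣz² − (Σz)²)]
Numerator: 12×5469.33 − 382.8×173.8 = -898.68
Denominator: √[(147748.56 − 146535.84)(41747.04 − 30206.44)] = √[1212.72 × 11540.6] = 3741.0582
r = -898.68 / 3741.0582 ≈ -0.240

-0.240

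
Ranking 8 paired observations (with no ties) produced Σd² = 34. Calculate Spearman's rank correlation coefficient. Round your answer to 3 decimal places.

ρ = 1 − 6Σd² / [n(n²−1)] = 1 − 6×34 / (8×63)
  = 1 − 204/504 = 1 − 0.4048 ≈ 0.595

0.595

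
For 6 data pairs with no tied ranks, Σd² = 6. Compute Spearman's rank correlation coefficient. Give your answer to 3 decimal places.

ρ = 1 − 6Σd² / [n(n²−1)] = 1 − 6×6 / (6×35)
  = 1 − 36/210 = 1 − 0.1714 ≈ 0.829

0.829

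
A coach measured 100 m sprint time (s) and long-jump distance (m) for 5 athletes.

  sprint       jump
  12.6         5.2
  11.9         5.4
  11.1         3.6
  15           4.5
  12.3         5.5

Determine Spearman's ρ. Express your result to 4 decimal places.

0.1000

Rank sprint: 4, 2, 1, 5, 3
Rank jump: 3, 4, 1, 2, 5
d = rank(sprint) − rank(jump): 1, -2, 0, 3, -2; Σd² = 18
ρ = 1 − 6Σd² / [n(n²−1)] = 1 − 6×18 / (5×24) = 1 − 108/120 ≈ 0.1000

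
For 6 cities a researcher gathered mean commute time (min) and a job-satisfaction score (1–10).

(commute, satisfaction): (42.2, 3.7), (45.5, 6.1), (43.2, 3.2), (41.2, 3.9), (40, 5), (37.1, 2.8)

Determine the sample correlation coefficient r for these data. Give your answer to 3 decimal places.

n = 6, Σx = 249.2, Σy = 24.7, Σx² = 10391.18, Σy² = 109.19, Σxy = 1036.49
nΣxy − ΣxΣy = 6218.94 − 6155.24 = 63.7
nΣx² − (Σx)² = 62347.08 − 62100.64 = 246.44; nΣy² − (Σy)² = 655.14 − 610.09 = 45.05
r = 63.7 / √(246.44 × 45.05) = 63.7 / 105.3666 ≈ 0.605

0.605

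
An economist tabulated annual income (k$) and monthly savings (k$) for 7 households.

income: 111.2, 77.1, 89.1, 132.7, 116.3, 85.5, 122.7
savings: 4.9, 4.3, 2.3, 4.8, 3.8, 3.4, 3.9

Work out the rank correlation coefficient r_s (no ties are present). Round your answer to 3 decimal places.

Rank income: 4, 1, 3, 7, 5, 2, 6
Rank savings: 7, 5, 1, 6, 3, 2, 4
d = rank(income) − rank(savings): -3, -4, 2, 1, 2, 0, 2; Σd² = 38
ρ = 1 − 6Σd² / [n(n²−1)] = 1 − 6×38 / (7×48) = 1 − 228/336 ≈ 0.321

0.321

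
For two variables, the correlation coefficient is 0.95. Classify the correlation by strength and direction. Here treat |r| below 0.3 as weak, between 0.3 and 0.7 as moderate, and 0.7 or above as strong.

strong positive

r = 0.95 > 0 so the relationship is positive.
|r| = 0.95, which falls in the strong range.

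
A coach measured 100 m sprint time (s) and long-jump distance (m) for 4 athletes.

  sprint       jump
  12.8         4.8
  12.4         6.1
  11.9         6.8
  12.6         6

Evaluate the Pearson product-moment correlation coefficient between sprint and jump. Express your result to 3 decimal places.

n = 4, Σx = 49.7, Σy = 23.7, Σx² = 617.97, Σy² = 142.49, Σxy = 293.6
nΣxy − ΣxΣy = 1174.4 − 1177.89 = -3.49
nΣx² − (Σx)² = 2471.88 − 2470.09 = 1.79; nΣy² − (Σy)² = 569.96 − 561.69 = 8.27
r = -3.49 / √(1.79 × 8.27) = -3.49 / 3.8475 ≈ -0.907

-0.907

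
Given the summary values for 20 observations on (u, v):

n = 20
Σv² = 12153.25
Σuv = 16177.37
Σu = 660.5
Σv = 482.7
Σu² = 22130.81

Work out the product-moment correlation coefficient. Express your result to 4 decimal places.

0.5906

r = (nΣuv − ΣuΣv) / √[(nΣu² − (Σu)²)(nΣv² − (Σv)²)]
Numerator: 20×16177.37 − 660.5×482.7 = 4724.05
Denominator: √[(442616.2 − 436260.25)(243065 − 232999.29)] = √[6355.95 × 10065.71] = 7998.5717
r = 4724.05 / 7998.5717 ≈ 0.5906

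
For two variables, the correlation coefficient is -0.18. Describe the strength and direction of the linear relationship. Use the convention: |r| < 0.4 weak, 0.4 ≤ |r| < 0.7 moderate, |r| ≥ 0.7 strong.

weak negative

r = -0.18 < 0 so the relationship is negative.
|r| = 0.18, which falls in the weak range.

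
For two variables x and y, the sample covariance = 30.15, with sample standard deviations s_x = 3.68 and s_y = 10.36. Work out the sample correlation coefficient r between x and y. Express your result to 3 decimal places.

r = Cov(x,y) / (s_x · s_y) = 30.15 / (3.68 × 10.36)
  = 30.15 / 38.1248 ≈ 0.791

0.791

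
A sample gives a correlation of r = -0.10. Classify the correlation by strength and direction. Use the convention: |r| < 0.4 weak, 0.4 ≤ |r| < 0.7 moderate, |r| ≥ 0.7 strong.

r = -0.10 < 0 so the relationship is negative.
|r| = 0.10, which falls in the weak range.

weak negative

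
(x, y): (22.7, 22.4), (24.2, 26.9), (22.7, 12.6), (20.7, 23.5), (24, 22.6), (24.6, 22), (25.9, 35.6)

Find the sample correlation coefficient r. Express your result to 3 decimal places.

0.566

n = 7, Σx = 164.8, Σy = 165.6, Σx² = 3896.68, Σy² = 4198.5, Σxy = 3937.57
nΣxy − ΣxΣy = 27562.99 − 27290.88 = 272.11
nΣx² − (Σx)² = 27276.76 − 27159.04 = 117.72; nΣy² − (Σy)² = 29389.5 − 27423.36 = 1966.14
r = 272.11 / √(117.72 × 1966.14) = 272.11 / 481.0967 ≈ 0.566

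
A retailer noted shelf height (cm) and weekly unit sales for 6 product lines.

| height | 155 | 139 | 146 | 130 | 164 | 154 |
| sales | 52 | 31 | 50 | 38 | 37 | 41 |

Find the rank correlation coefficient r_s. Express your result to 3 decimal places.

Rank height: 5, 2, 3, 1, 6, 4
Rank sales: 6, 1, 5, 3, 2, 4
d = rank(height) − rank(sales): -1, 1, -2, -2, 4, 0; Σd² = 26
ρ = 1 − 6Σd² / [n(n²−1)] = 1 − 6×26 / (6×35) = 1 − 156/210 ≈ 0.257

0.257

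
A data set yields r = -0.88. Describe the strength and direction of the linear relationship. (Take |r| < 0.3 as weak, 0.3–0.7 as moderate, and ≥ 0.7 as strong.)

strong negative

r = -0.88 < 0 so the relationship is negative.
|r| = 0.88, which falls in the strong range.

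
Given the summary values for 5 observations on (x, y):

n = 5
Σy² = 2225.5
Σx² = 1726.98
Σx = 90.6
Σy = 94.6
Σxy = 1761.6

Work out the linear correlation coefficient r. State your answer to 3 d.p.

r = (nΣxy − ΣxΣy) / √[(nΣx² − (Σx)²)(nΣy² − (Σy)²)]
Numerator: 5×1761.6 − 90.6×94.6 = 237.24
Denominator: √[(8634.9 − 8208.36)(11127.5 − 8949.16)] = √[426.54 × 2178.34] = 963.9238
r = 237.24 / 963.9238 ≈ 0.246

0.246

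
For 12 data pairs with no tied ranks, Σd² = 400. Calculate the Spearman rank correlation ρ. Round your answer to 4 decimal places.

-0.3986

ρ = 1 − 6Σd² / [n(n²−1)] = 1 − 6×400 / (12×143)
  = 1 − 2400/1716 = 1 − 1.39860 ≈ -0.3986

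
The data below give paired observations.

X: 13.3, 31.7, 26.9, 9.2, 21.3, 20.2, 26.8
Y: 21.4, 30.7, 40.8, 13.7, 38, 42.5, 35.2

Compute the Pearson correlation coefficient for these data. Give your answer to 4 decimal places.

0.6823

n = 7, ΣX = 149.4, ΣY = 222.3, ΣX² = 3570, ΣY² = 7742.07, ΣXY = 5092.63
nΣXY − ΣXΣY = 35648.41 − 33211.62 = 2436.79
nΣX² − (ΣX)² = 24990 − 22320.36 = 2669.64; nΣY² − (ΣY)² = 54194.49 − 49417.29 = 4777.2
r = 2436.79 / √(2669.64 × 4777.2) = 2436.79 / 3571.1909 ≈ 0.6823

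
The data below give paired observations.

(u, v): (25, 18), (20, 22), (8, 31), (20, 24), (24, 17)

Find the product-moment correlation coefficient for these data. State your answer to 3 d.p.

n = 5, Σu = 97, Σv = 112, Σu² = 2065, Σv² = 2634, Σuv = 2026
nΣuv − ΣuΣv = 10130 − 10864 = -734
nΣu² − (Σu)² = 10325 − 9409 = 916; nΣv² − (Σv)² = 13170 − 12544 = 626
r = -734 / √(916 × 626) = -734 / 757.2424 ≈ -0.969

-0.969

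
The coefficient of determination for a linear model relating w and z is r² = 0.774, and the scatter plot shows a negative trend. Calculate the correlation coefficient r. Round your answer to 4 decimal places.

-0.8798

|r| = √0.774 = 0.8798
The association is negative, so r = −0.8798.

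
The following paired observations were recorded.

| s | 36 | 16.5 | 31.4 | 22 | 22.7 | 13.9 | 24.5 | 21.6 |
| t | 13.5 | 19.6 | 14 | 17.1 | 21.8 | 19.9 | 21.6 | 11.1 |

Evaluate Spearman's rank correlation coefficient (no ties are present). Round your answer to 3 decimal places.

-0.190

Rank s: 8, 2, 7, 4, 5, 1, 6, 3
Rank t: 2, 5, 3, 4, 8, 6, 7, 1
d = rank(s) − rank(t): 6, -3, 4, 0, -3, -5, -1, 2; Σd² = 100
ρ = 1 − 6Σd² / [n(n²−1)] = 1 − 6×100 / (8×63) = 1 − 600/504 ≈ -0.190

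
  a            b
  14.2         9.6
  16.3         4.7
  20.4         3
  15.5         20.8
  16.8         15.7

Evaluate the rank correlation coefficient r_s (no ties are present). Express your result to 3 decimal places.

-0.500

Rank a: 1, 3, 5, 2, 4
Rank b: 3, 2, 1, 5, 4
d = rank(a) − rank(b): -2, 1, 4, -3, 0; Σd² = 30
ρ = 1 − 6Σd² / [n(n²−1)] = 1 − 6×30 / (5×24) = 1 − 180/120 ≈ -0.500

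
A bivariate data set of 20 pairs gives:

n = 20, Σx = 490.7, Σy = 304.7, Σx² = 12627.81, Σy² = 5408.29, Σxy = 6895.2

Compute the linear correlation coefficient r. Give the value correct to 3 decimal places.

r = (nΣxy − ΣxΣy) / √[(nΣx² − (Σx)²)(nΣy² − (Σy)²)]
Numerator: 20×6895.2 − 490.7×304.7 = -11612.29
Denominator: √[(252556.2 − 240786.49)(108165.8 − 92842.09)] = √[11769.71 × 15323.71] = 13429.6546
r = -11612.29 / 13429.6546 ≈ -0.865

-0.865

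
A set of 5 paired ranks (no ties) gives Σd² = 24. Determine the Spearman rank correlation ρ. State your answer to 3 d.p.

-0.200

ρ = 1 − 6Σd² / [n(n²−1)] = 1 − 6×24 / (5×24)
  = 1 − 144/120 = 1 − 1.2000 ≈ -0.200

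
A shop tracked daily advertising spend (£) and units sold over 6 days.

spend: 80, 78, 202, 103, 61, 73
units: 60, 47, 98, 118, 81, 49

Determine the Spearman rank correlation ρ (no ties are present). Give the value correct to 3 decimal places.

0.543

Rank spend: 4, 3, 6, 5, 1, 2
Rank units: 3, 1, 5, 6, 4, 2
d = rank(spend) − rank(units): 1, 2, 1, -1, -3, 0; Σd² = 16
ρ = 1 − 6Σd² / [n(n²−1)] = 1 − 6×16 / (6×35) = 1 − 96/210 ≈ 0.543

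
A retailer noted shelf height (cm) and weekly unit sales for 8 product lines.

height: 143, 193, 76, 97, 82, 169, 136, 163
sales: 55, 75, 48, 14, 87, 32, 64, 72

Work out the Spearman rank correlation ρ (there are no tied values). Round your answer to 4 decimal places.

0.1429

Rank height: 5, 8, 1, 3, 2, 7, 4, 6
Rank sales: 4, 7, 3, 1, 8, 2, 5, 6
d = rank(height) − rank(sales): 1, 1, -2, 2, -6, 5, -1, 0; Σd² = 72
ρ = 1 − 6Σd² / [n(n²−1)] = 1 − 6×72 / (8×63) = 1 − 432/504 ≈ 0.1429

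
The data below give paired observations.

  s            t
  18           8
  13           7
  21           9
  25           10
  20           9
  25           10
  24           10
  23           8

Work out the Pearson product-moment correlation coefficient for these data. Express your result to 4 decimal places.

n = 8, Σs = 169, Σt = 71, Σs² = 3689, Σt² = 639, Σst = 1528
nΣst − ΣsΣt = 12224 − 11999 = 225
nΣs² − (Σs)² = 29512 − 28561 = 951; nΣt² − (Σt)² = 5112 − 5041 = 71
r = 225 / √(951 × 71) = 225 / 259.8480 ≈ 0.8659

0.8659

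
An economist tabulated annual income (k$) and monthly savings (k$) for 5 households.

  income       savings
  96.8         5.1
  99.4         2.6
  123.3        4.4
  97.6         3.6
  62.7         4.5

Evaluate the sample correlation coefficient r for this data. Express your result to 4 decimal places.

n = 5, Σx = 479.8, Σy = 20.2, Σx² = 47910.54, Σy² = 85.34, Σxy = 1928.15
nΣxy − ΣxΣy = 9640.75 − 9691.96 = -51.21
nΣx² − (Σx)² = 239552.7 − 230208.04 = 9344.66; nΣy² − (Σy)² = 426.7 − 408.04 = 18.66
r = -51.21 / √(9344.66 × 18.66) = -51.21 / 417.5780 ≈ -0.1226

-0.1226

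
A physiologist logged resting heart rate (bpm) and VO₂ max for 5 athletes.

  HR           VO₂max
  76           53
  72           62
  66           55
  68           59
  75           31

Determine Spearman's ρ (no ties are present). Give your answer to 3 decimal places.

-0.500

Rank HR: 5, 3, 1, 2, 4
Rank VO₂max: 2, 5, 3, 4, 1
d = rank(HR) − rank(VO₂max): 3, -2, -2, -2, 3; Σd² = 30
ρ = 1 − 6Σd² / [n(n²−1)] = 1 − 6×30 / (5×24) = 1 − 180/120 ≈ -0.500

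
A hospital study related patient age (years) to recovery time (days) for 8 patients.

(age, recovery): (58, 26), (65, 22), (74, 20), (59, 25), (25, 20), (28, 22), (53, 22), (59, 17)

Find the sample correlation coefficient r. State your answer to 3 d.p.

0.061

n = 8, Σx = 421, Σy = 174, Σx² = 24245, Σy² = 3842, Σxy = 9178
nΣxy − ΣxΣy = 73424 − 73254 = 170
nΣx² − (Σx)² = 193960 − 177241 = 16719; nΣy² − (Σy)² = 30736 − 30276 = 460
r = 170 / √(16719 × 460) = 170 / 2773.2183 ≈ 0.061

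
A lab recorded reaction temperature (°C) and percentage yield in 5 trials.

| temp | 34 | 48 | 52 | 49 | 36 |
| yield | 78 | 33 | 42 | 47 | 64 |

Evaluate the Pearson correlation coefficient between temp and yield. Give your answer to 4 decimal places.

n = 5, Σx = 219, Σy = 264, Σx² = 9861, Σy² = 15242, Σxy = 11027
nΣxy − ΣxΣy = 55135 − 57816 = -2681
nΣx² − (Σx)² = 49305 − 47961 = 1344; nΣy² − (Σy)² = 76210 − 69696 = 6514
r = -2681 / √(1344 × 6514) = -2681 / 2958.8538 ≈ -0.9061

-0.9061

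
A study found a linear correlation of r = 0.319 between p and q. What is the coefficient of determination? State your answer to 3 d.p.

r² = (0.319)² = 0.102

0.102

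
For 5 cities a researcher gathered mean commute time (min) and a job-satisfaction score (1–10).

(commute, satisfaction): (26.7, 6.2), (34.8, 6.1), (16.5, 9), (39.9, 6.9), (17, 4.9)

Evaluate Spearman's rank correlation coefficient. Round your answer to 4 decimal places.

-0.1000

Rank commute: 3, 4, 1, 5, 2
Rank satisfaction: 3, 2, 5, 4, 1
d = rank(commute) − rank(satisfaction): 0, 2, -4, 1, 1; Σd² = 22
ρ = 1 − 6Σd² / [n(n²−1)] = 1 − 6×22 / (5×24) = 1 − 132/120 ≈ -0.1000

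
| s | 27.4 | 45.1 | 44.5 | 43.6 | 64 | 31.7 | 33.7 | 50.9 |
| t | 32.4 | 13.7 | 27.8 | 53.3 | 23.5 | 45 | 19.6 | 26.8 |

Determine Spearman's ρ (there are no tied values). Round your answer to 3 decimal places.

-0.500

Rank s: 1, 6, 5, 4, 8, 2, 3, 7
Rank t: 6, 1, 5, 8, 3, 7, 2, 4
d = rank(s) − rank(t): -5, 5, 0, -4, 5, -5, 1, 3; Σd² = 126
ρ = 1 − 6Σd² / [n(n²−1)] = 1 − 6×126 / (8×63) = 1 − 756/504 ≈ -0.500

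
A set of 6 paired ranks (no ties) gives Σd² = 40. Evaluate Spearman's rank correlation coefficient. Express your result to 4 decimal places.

-0.1429

ρ = 1 − 6Σd² / [n(n²−1)] = 1 − 6×40 / (6×35)
  = 1 − 240/210 = 1 − 1.14286 ≈ -0.1429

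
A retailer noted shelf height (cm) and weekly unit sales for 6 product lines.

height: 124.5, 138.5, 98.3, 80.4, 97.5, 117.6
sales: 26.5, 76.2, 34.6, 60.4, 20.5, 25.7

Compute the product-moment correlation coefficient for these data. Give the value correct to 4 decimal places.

n = 6, Σx = 656.8, Σy = 243.9, Σx² = 74145.56, Σy² = 12434.75, Σxy = 27131.36
nΣxy − ΣxΣy = 162788.16 − 160193.52 = 2594.64
nΣx² − (Σx)² = 444873.36 − 431386.24 = 13487.12; nΣy² − (Σy)² = 74608.5 − 59487.21 = 15121.29
r = 2594.64 / √(13487.12 × 15121.29) = 2594.64 / 14280.8492 ≈ 0.1817

0.1817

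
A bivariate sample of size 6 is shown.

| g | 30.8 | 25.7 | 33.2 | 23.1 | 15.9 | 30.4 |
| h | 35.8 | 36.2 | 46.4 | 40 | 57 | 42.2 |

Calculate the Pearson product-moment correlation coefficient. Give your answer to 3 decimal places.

-0.569

n = 6, Σg = 159.1, Σh = 257.6, Σg² = 4421.95, Σh² = 11374.88, Σgh = 6686.64
nΣgh − ΣgΣh = 40119.84 − 40984.16 = -864.32
nΣg² − (Σg)² = 26531.7 − 25312.81 = 1218.89; nΣh² − (Σh)² = 68249.28 − 66357.76 = 1891.52
r = -864.32 / √(1218.89 × 1891.52) = -864.32 / 1518.4054 ≈ -0.569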